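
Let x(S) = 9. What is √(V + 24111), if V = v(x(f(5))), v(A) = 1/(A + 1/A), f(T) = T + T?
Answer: 3*√18013678/82 ≈ 155.28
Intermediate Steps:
f(T) = 2*T
V = 9/82 (V = 9/(1 + 9²) = 9/(1 + 81) = 9/82 ≈ 0.10976)
√(V + 24111) = √(9/82 + 24111) = √(1977111/82) = 3*√18013678/82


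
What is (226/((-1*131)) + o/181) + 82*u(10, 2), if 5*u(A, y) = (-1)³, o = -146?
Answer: -2244462/118555 ≈ -18.932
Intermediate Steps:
u(A, y) = -⅕ (u(A, y) = (⅕)*(-1)³ = (⅕)*(-1) = -⅕)
(226/((-1*131)) + o/181) + 82*u(10, 2) = (226/((-1*131)) - 146/181) + 82*(-⅕) = (226/(-131) - 146*1/181) - 82/5 = (226*(-1/131) - 146/181) - 82/5 = (-226/131 - 146/181) - 82/5 = -60032/23711 - 82/5 = -2244462/118555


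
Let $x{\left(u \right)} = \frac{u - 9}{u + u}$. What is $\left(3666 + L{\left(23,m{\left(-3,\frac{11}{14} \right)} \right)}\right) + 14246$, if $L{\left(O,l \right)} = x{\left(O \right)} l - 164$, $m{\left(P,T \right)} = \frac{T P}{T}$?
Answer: $\frac{408183}{23} \approx 17747.0$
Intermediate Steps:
$x{\left(u \right)} = \frac{-9 + u}{2 u}$
$m{\left(P,T \right)} = P$ ($m{\left(P,T \right)} = \frac{P T}{T} = P$)
$L{\left(O,l \right)} = -164 + \frac{l \left(-9 + O\right)}{2 O}$ ($L{\left(O,l \right)} = \frac{-9 + O}{2 O} l - 164 = \frac{l \left(-9 + O\right)}{2 O} - 164 = -164 + \frac{l \left(-9 + O\right)}{2 O}$)
$\left(3666 + L{\left(23,m{\left(-3,\frac{11}{14} \right)} \right)}\right) + 14246 = \left(3666 + \frac{\left(-328\right) 23 - 3 \left(-9 + 23\right)}{2 \cdot 23}\right) + 14246 = \left(3666 + \frac{1}{2} \cdot \frac{1}{23} \left(-7544 - 42\right)\right) + 14246 = \left(3666 + \frac{1}{2} \cdot \frac{1}{23} \left(-7586\right)\right) + 14246 = \left(3666 - \frac{3793}{23}\right) + 14246 = \frac{80525}{23} + 14246 = \frac{408183}{23}$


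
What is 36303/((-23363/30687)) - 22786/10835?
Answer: -12071049143753/253138105 ≈ -47686.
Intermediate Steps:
36303/((-23363/30687)) - 22786/10835 = 36303/((-23363*1/30687)) - 22786*1/10835 = 36303/(-23363/30687) - 22786/10835 = 36303*(-30687/23363) - 22786/10835 = -1114030161/23363 - 22786/10835 = -12071049143753/253138105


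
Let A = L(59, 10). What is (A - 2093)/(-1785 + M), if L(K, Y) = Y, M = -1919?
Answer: 2083/3704 ≈ 0.56236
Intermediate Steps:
A = 10
(A - 2093)/(-1785 + M) = (10 - 2093)/(-1785 - 1919) = -2083/(-3704) = -2083*(-1/3704) = 2083/3704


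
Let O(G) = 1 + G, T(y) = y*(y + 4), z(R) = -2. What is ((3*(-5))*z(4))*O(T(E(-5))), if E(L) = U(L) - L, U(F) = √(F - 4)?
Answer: 1110 + 1260*I ≈ 1110.0 + 1260.0*I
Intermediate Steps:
U(F) = √(-4 + F)
E(L) = √(-4 + L) - L
T(y) = y*(4 + y)
((3*(-5))*z(4))*O(T(E(-5))) = ((3*(-5))*(-2))*(1 + (√(-4 - 5) - 1*(-5))*(4 + (√(-4 - 5) - 1*(-5)))) = (-15*(-2))*(1 + (√(-9) + 5)*(4 + (√(-9) + 5))) = 30*(1 + (3*I + 5)*(4 + (3*I + 5))) = 30*(1 + (5 + 3*I)*(4 + (5 + 3*I))) = 30*(1 + (5 + 3*I)*(9 + 3*I)) = 30 + 30*(5 + 3*I)*(9 + 3*I)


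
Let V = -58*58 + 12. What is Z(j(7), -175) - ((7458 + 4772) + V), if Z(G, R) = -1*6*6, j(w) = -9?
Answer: -8914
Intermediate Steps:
V = -3352 (V = -3364 + 12 = -3352)
Z(G, R) = -36 (Z(G, R) = -6*6 = -36)
Z(j(7), -175) - ((7458 + 4772) + V) = -36 - ((7458 + 4772) - 3352) = -36 - (12230 - 3352) = -36 - 1*8878 = -36 - 8878 = -8914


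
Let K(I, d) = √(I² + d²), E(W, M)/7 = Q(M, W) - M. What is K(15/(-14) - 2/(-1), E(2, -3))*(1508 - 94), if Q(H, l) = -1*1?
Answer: 101*√38585 ≈ 19840.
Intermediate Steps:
Q(H, l) = -1
E(W, M) = -7 - 7*M (E(W, M) = 7*(-1 - M) = -7 - 7*M)
K(15/(-14) - 2/(-1), E(2, -3))*(1508 - 94) = √((15/(-14) - 2/(-1))² + (-7 - 7*(-3))²)*(1508 - 94) = √((15*(-1/14) - 2*(-1))² + (-7 + 21)²)*1414 = √((-15/14 + 2)² + 14²)*1414 = √((13/14)² + 196)*1414 = √(169/196 + 196)*1414 = √(38585/196)*1414 = (√38585/14)*1414 = 101*√38585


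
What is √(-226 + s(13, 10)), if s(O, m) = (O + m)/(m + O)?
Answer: 15*I ≈ 15.0*I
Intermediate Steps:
s(O, m) = 1 (s(O, m) = (O + m)/(O + m) = 1)
√(-226 + s(13, 10)) = √(-226 + 1) = √(-225) = 15*I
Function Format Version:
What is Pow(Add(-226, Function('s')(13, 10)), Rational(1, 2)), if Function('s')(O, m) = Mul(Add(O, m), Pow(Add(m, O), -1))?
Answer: Mul(15, I) ≈ Mul(15.000, I)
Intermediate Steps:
Function('s')(O, m) = 1 (Function('s')(O, m) = Mul(Add(O, m), Pow(Add(O, m), -1)) = 1)
Pow(Add(-226, Function('s')(13, 10)), Rational(1, 2)) = Pow(Add(-226, 1), Rational(1, 2)) = Pow(-225, Rational(1, 2)) = Mul(15, I)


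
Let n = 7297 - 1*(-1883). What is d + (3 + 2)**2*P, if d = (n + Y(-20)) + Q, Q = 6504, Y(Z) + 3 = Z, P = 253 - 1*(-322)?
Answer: 30036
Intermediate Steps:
P = 575 (P = 253 + 322 = 575)
n = 9180 (n = 7297 + 1883 = 9180)
Y(Z) = -3 + Z
d = 15661 (d = (9180 + (-3 - 20)) + 6504 = (9180 - 23) + 6504 = 9157 + 6504 = 15661)
d + (3 + 2)**2*P = 15661 + (3 + 2)**2*575 = 15661 + 5**2*575 = 15661 + 25*575 = 15661 + 14375 = 30036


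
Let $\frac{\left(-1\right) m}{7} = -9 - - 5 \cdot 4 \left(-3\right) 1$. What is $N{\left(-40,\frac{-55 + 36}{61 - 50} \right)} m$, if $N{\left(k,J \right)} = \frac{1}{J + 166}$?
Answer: $\frac{5313}{1807} \approx 2.9402$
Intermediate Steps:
$N{\left(k,J \right)} = \frac{1}{166 + J}$
$m = 483$ ($m = - 7 \left(-9 - - 5 \cdot 4 \left(-3\right) 1\right) = - 7 \left(-9 - - 5 \left(\left(-12\right) 1\right)\right) = - 7 \left(-9 - \left(-5\right) \left(-12\right)\right) = - 7 \left(-9 - 60\right) = \left(-7\right) \left(-69\right) = 483$)
$N{\left(-40,\frac{-55 + 36}{61 - 50} \right)} m = \frac{1}{166 + \frac{-55 + 36}{61 - 50}} \cdot 483 = \frac{1}{166 - \frac{19}{11}} \cdot 483 = \frac{1}{\frac{1807}{11}} \cdot 483 = \frac{11}{1807} \cdot 483 = \frac{5313}{1807}$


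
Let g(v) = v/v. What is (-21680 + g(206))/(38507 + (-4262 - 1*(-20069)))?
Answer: -21679/54314 ≈ -0.39914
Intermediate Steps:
g(v) = 1
(-21680 + g(206))/(38507 + (-4262 - 1*(-20069))) = (-21680 + 1)/(38507 + (-4262 - 1*(-20069))) = -21679/(38507 + (-4262 + 20069)) = -21679/(38507 + 15807) = -21679/54314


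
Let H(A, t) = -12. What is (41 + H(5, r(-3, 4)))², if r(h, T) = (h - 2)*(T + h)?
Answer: 841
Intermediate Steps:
r(h, T) = (-2 + h)*(T + h)
(41 + H(5, r(-3, 4)))² = (41 - 12)² = 29² = 841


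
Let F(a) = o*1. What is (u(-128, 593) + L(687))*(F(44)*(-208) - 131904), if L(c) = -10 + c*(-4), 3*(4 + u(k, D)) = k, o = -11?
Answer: 1090589024/3 ≈ 3.6353e+8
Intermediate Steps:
u(k, D) = -4 + k/3
L(c) = -10 - 4*c
F(a) = -11 (F(a) = -11*1 = -11)
(u(-128, 593) + L(687))*(F(44)*(-208) - 131904) = ((-4 + (⅓)*(-128)) + (-10 - 4*687))*(-11*(-208) - 131904) = ((-4 - 128/3) + (-10 - 2748))*(2288 - 131904) = (-140/3 - 2758)*(-129616) = -8414/3*(-129616) = 1090589024/3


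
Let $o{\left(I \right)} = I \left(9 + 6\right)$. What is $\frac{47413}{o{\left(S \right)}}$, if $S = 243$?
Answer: $\frac{47413}{3645} \approx 13.008$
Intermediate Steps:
$o{\left(I \right)} = 15 I$ ($o{\left(I \right)} = I 15 = 15 I$)
$\frac{47413}{o{\left(S \right)}} = \frac{47413}{15 \cdot 243} = \frac{47413}{3645}$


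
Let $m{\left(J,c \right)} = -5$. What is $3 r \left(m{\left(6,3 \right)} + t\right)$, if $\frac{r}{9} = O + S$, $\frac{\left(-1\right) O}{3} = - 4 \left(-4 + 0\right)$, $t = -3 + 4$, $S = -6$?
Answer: $5832$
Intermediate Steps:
$t = 1$
$O = -48$ ($O = - 3 \left(- 4 \left(-4 + 0\right)\right) = - 3 \left(\left(-4\right) \left(-4\right)\right) = \left(-3\right) 16 = -48$)
$r = -486$ ($r = 9 \left(-48 - 6\right) = 9 \left(-54\right) = -486$)
$3 r \left(m{\left(6,3 \right)} + t\right) = 3 \left(-486\right) \left(-5 + 1\right) = \left(-1458\right) \left(-4\right) = 5832$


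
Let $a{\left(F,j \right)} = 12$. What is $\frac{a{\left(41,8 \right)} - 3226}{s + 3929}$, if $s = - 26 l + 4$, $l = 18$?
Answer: $- \frac{3214}{3465} \approx -0.92756$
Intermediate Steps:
$s = -464$ ($s = \left(-26\right) 18 + 4 = -468 + 4 = -464$)
$\frac{a{\left(41,8 \right)} - 3226}{s + 3929} = \frac{12 - 3226}{-464 + 3929} = - \frac{3214}{3465}$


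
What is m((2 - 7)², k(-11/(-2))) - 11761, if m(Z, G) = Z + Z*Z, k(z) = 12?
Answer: -11111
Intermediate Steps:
m(Z, G) = Z + Z²
m((2 - 7)², k(-11/(-2))) - 11761 = (2 - 7)²*(1 + (2 - 7)²) - 11761 = (-5)²*(1 + (-5)²) - 11761 = 25*(1 + 25) - 11761 = 25*26 - 11761 = 650 - 11761 = -11111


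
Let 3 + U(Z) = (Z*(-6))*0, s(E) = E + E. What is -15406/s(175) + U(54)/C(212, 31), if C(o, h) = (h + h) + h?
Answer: -238968/5425 ≈ -44.049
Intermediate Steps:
s(E) = 2*E
U(Z) = -3 (U(Z) = -3 + (Z*(-6))*0 = -3 - 6*Z*0 = -3 + 0 = -3)
C(o, h) = 3*h (C(o, h) = 2*h + h = 3*h)
-15406/s(175) + U(54)/C(212, 31) = -15406/(2*175) - 3/(3*31) = -15406/350 - 3/93 = -15406*1/350 - 3*1/93 = -7703/175 - 1/31 = -238968/5425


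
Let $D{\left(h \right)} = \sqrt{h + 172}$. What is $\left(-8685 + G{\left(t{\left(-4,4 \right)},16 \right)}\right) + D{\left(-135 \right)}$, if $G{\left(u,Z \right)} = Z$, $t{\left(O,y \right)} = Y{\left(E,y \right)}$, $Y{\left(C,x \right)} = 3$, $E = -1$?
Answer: $-8669 + \sqrt{37} \approx -8662.9$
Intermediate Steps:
$D{\left(h \right)} = \sqrt{172 + h}$
$t{\left(O,y \right)} = 3$
$\left(-8685 + G{\left(t{\left(-4,4 \right)},16 \right)}\right) + D{\left(-135 \right)} = \left(-8685 + 16\right) + \sqrt{172 - 135} = -8669 + \sqrt{37}$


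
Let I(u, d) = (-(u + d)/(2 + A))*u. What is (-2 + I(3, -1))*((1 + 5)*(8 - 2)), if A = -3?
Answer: 144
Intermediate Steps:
I(u, d) = u*(d + u) (I(u, d) = (-(u + d)/(2 - 3))*u = (-(d + u)/(-1))*u = (-(d + u)*(-1))*u = (-(-d - u))*u = (d + u)*u = u*(d + u))
(-2 + I(3, -1))*((1 + 5)*(8 - 2)) = (-2 + 3*(-1 + 3))*((1 + 5)*(8 - 2)) = (-2 + 3*2)*(6*6) = (-2 + 6)*36 = 4*36 = 144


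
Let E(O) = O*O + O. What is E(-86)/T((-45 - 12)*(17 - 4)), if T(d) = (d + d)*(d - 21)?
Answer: 3655/564642 ≈ 0.0064731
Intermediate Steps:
E(O) = O + O² (E(O) = O² + O = O + O²)
T(d) = 2*d*(-21 + d) (T(d) = (2*d)*(-21 + d) = 2*d*(-21 + d))
E(-86)/T((-45 - 12)*(17 - 4)) = (-86*(1 - 86))/((2*((-45 - 12)*(17 - 4))*(-21 + (-45 - 12)*(17 - 4)))) = (-86*(-85))/((2*(-57*13)*(-21 - 57*13))) = 7310/((2*(-741)*(-21 - 741))) = 7310/((2*(-741)*(-762))) = 7310/1129284 = 7310*(1/1129284) = 3655/564642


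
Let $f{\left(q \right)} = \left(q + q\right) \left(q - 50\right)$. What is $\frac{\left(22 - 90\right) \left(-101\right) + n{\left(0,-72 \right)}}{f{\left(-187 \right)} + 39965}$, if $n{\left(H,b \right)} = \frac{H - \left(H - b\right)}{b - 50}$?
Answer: $\frac{418984}{7844783} \approx 0.053409$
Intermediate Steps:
$f{\left(q \right)} = 2 q \left(-50 + q\right)$
$n{\left(H,b \right)} = \frac{b}{-50 + b}$
$\frac{\left(22 - 90\right) \left(-101\right) + n{\left(0,-72 \right)}}{f{\left(-187 \right)} + 39965} = \frac{\left(22 - 90\right) \left(-101\right) - \frac{72}{-50 - 72}}{2 \left(-187\right) \left(-50 - 187\right) + 39965} = \frac{\left(-68\right) \left(-101\right) - \frac{72}{-122}}{2 \left(-187\right) \left(-237\right) + 39965} = \frac{6868 - - \frac{36}{61}}{88638 + 39965} = \frac{6868 + \frac{36}{61}}{128603} = \frac{418984}{61} \cdot \frac{1}{128603} = \frac{418984}{7844783}$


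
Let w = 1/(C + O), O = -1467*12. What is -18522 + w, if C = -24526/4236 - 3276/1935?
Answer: -148541642831364/8019740977 ≈ -18522.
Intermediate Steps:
O = -17604
C = -3407497/455370 (C = -24526*1/4236 - 3276*1/1935 = -12263/2118 - 364/215 = -3407497/455370 ≈ -7.4829)
w = -455370/8019740977 (w = 1/(-3407497/455370 - 17604) = 1/(-8019740977/455370) = -455370/8019740977 ≈ -5.6781e-5)
-18522 + w = -18522 - 455370/8019740977 = -148541642831364/8019740977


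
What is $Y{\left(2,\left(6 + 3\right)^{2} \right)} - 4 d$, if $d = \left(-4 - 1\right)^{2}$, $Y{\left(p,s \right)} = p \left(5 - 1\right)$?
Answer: $-92$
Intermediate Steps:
$Y{\left(p,s \right)} = 4 p$ ($Y{\left(p,s \right)} = p 4 = 4 p$)
$d = 25$ ($d = \left(-5\right)^{2} = 25$)
$Y{\left(2,\left(6 + 3\right)^{2} \right)} - 4 d = 4 \cdot 2 - 100 = 8 - 100 = -92$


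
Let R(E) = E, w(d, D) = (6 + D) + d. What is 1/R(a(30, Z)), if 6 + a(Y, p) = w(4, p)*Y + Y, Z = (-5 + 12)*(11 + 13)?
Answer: 1/5364 ≈ 0.00018643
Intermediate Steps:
w(d, D) = 6 + D + d
Z = 168 (Z = 7*24 = 168)
a(Y, p) = -6 + Y + Y*(10 + p) (a(Y, p) = -6 + ((6 + p + 4)*Y + Y) = -6 + ((10 + p)*Y + Y) = -6 + (Y*(10 + p) + Y) = -6 + (Y + Y*(10 + p)) = -6 + Y + Y*(10 + p))
1/R(a(30, Z)) = 1/(-6 + 30 + 30*(10 + 168)) = 1/(-6 + 30 + 30*178) = 1/(-6 + 30 + 5340) = 1/5364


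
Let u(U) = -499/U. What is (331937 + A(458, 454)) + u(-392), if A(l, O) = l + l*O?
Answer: 211808683/392 ≈ 5.4033e+5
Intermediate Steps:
A(l, O) = l + O*l
(331937 + A(458, 454)) + u(-392) = (331937 + 458*(1 + 454)) - 499/(-392) = (331937 + 458*455) - 499*(-1/392) = (331937 + 208390) + 499/392 = 540327 + 499/392 = 211808683/392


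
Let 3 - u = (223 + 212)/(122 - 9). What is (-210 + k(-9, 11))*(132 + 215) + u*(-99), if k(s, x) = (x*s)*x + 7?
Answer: -50651108/113 ≈ -4.4824e+5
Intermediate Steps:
k(s, x) = 7 + s*x**2 (k(s, x) = (s*x)*x + 7 = s*x**2 + 7 = 7 + s*x**2)
u = -96/113 (u = 3 - (223 + 212)/(122 - 9) = 3 - 435/113 = -96/113 ≈ -0.84956)
(-210 + k(-9, 11))*(132 + 215) + u*(-99) = (-210 + (7 - 9*11**2))*(132 + 215) - 96/113*(-99) = (-210 + (7 - 9*121))*347 + 9504/113 = (-210 + (7 - 1089))*347 + 9504/113 = (-210 - 1082)*347 + 9504/113 = -1292*347 + 9504/113 = -448324 + 9504/113 = -50651108/113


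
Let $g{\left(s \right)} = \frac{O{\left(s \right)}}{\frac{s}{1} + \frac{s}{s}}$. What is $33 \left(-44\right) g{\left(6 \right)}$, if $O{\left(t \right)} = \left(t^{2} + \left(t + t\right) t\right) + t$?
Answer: $- \frac{165528}{7} \approx -23647.0$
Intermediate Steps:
$O{\left(t \right)} = t + 3 t^{2}$ ($O{\left(t \right)} = \left(t^{2} + 2 t t\right) + t = \left(t^{2} + 2 t^{2}\right) + t = 3 t^{2} + t = t + 3 t^{2}$)
$g{\left(s \right)} = \frac{s \left(1 + 3 s\right)}{1 + s}$ ($g{\left(s \right)} = \frac{s \left(1 + 3 s\right)}{\frac{s}{1} + \frac{s}{s}} = \frac{s \left(1 + 3 s\right)}{s 1 + 1} = \frac{s \left(1 + 3 s\right)}{s + 1} = \frac{s \left(1 + 3 s\right)}{1 + s}$)
$33 \left(-44\right) g{\left(6 \right)} = 33 \left(-44\right) \frac{6 \left(1 + 3 \cdot 6\right)}{1 + 6} = - 1452 \frac{6 \left(1 + 18\right)}{7} = - 1452 \cdot 6 \cdot \frac{1}{7} \cdot 19 = \left(-1452\right) \frac{114}{7} = - \frac{165528}{7}$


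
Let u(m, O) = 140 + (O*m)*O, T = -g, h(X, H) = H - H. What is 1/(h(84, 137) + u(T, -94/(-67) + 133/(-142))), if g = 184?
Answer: 22629049/2262466286 ≈ 0.010002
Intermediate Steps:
h(X, H) = 0
T = -184 (T = -1*184 = -184)
u(m, O) = 140 + m*O**2
1/(h(84, 137) + u(T, -94/(-67) + 133/(-142))) = 1/(0 + (140 - 184*(-94/(-67) + 133/(-142))**2)) = 1/(0 + (140 - 184*(-94*(-1/67) + 133*(-1/142))**2)) = 1/(0 + (140 - 184*(94/67 - 133/142)**2)) = 1/(0 + (140 - 184*(4437/9514)**2)) = 1/(0 + (140 - 184*19686969/90516196)) = 1/(0 + (140 - 905600574/22629049)) = 1/(0 + 2262466286/22629049) = 1/(2262466286/22629049) = 22629049/2262466286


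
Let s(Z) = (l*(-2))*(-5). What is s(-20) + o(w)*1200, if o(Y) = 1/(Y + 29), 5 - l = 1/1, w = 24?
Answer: 3320/53 ≈ 62.641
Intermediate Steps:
l = 4 (l = 5 - 1/1 = 5 - 1*1 = 5 - 1 = 4)
s(Z) = 40 (s(Z) = (4*(-2))*(-5) = -8*(-5) = 40)
o(Y) = 1/(29 + Y)
s(-20) + o(w)*1200 = 40 + 1200/(29 + 24) = 40 + 1200/53 = 3320/53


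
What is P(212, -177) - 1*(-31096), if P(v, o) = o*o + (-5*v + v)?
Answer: 61577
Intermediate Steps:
P(v, o) = o² - 4*v
P(212, -177) - 1*(-31096) = ((-177)² - 4*212) - 1*(-31096) = (31329 - 848) + 31096 = 30481 + 31096 = 61577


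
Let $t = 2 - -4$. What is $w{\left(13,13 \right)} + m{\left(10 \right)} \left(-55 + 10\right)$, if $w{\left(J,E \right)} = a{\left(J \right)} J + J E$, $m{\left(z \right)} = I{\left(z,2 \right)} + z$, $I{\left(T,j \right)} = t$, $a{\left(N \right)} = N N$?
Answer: $1646$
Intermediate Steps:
$a{\left(N \right)} = N^{2}$
$t = 6$ ($t = 2 + 4 = 6$)
$I{\left(T,j \right)} = 6$
$m{\left(z \right)} = 6 + z$
$w{\left(J,E \right)} = J^{3} + E J$ ($w{\left(J,E \right)} = J^{2} J + J E = J^{3} + E J$)
$w{\left(13,13 \right)} + m{\left(10 \right)} \left(-55 + 10\right) = 13 \left(13 + 13^{2}\right) + \left(6 + 10\right) \left(-55 + 10\right) = 13 \left(13 + 169\right) + 16 \left(-45\right) = 13 \cdot 182 - 720 = 2366 - 720 = 1646$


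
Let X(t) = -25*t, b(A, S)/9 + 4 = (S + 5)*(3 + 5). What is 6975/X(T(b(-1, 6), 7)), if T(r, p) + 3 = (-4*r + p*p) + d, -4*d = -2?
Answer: 186/1985 ≈ 0.093703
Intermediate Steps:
d = 1/2 (d = -1/4*(-2) = 1/2 ≈ 0.50000)
b(A, S) = 324 + 72*S (b(A, S) = -36 + 9*((S + 5)*(3 + 5)) = -36 + 9*((5 + S)*8) = -36 + 9*(40 + 8*S) = -36 + (360 + 72*S) = 324 + 72*S)
T(r, p) = -5/2 + p**2 - 4*r (T(r, p) = -3 + ((-4*r + p*p) + 1/2) = -3 + ((-4*r + p**2) + 1/2) = -3 + ((p**2 - 4*r) + 1/2) = -3 + (1/2 + p**2 - 4*r) = -5/2 + p**2 - 4*r)
6975/X(T(b(-1, 6), 7)) = 6975/((-25*(-5/2 + 7**2 - 4*(324 + 72*6)))) = 6975/((-25*(-5/2 + 49 - 4*(324 + 432)))) = 6975/((-25*(-5/2 + 49 - 4*756))) = 6975/((-25*(-5/2 + 49 - 3024))) = 6975/((-25*(-5955/2))) = 6975/(148875/2) = 6975*(2/148875) = 186/1985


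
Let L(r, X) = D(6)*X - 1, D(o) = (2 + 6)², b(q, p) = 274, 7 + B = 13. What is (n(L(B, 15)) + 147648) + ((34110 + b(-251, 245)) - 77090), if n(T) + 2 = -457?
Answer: 104483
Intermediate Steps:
B = 6 (B = -7 + 13 = 6)
D(o) = 64 (D(o) = 8² = 64)
L(r, X) = -1 + 64*X (L(r, X) = 64*X - 1 = -1 + 64*X)
n(T) = -459 (n(T) = -2 - 457 = -459)
(n(L(B, 15)) + 147648) + ((34110 + b(-251, 245)) - 77090) = (-459 + 147648) + ((34110 + 274) - 77090) = 147189 + (34384 - 77090) = 147189 - 42706 = 104483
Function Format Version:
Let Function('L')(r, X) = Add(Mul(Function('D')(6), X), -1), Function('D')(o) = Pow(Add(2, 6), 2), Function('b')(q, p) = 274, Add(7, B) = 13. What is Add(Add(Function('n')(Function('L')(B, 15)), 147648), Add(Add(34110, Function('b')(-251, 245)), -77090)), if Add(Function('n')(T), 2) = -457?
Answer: 104483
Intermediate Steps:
B = 6 (B = Add(-7, 13) = 6)
Function('D')(o) = 64 (Function('D')(o) = Pow(8, 2) = 64)
Function('L')(r, X) = Add(-1, Mul(64, X)) (Function('L')(r, X) = Add(Mul(64, X), -1) = Add(-1, Mul(64, X)))
Function('n')(T) = -459 (Function('n')(T) = Add(-2, -457) = -459)
Add(Add(Function('n')(Function('L')(B, 15)), 147648), Add(Add(34110, Function('b')(-251, 245)), -77090)) = Add(Add(-459, 147648), Add(Add(34110, 274), -77090)) = Add(147189, Add(34384, -77090)) = Add(147189, -42706) = 104483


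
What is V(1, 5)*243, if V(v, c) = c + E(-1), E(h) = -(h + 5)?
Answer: 243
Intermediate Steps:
E(h) = -5 - h (E(h) = -(5 + h) = -5 - h)
V(v, c) = -4 + c (V(v, c) = c + (-5 - 1*(-1)) = c + (-5 + 1) = c - 4 = -4 + c)
V(1, 5)*243 = (-4 + 5)*243 = 1*243 = 243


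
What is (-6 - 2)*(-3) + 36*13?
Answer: 492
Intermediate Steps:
(-6 - 2)*(-3) + 36*13 = -8*(-3) + 468 = 24 + 468 = 492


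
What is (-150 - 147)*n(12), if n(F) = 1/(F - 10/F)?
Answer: -1782/67 ≈ -26.597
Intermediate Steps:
(-150 - 147)*n(12) = (-150 - 147)*(12/(-10 + 12²)) = -3564/(-10 + 144) = -3564/134 = -297*6/67 = -1782/67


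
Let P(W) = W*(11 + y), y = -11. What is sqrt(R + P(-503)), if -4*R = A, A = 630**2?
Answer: 315*I ≈ 315.0*I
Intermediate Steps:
P(W) = 0 (P(W) = W*(11 - 11) = W*0 = 0)
A = 396900
R = -99225 (R = -1/4*396900 = -99225)
sqrt(R + P(-503)) = sqrt(-99225 + 0) = sqrt(-99225) = 315*I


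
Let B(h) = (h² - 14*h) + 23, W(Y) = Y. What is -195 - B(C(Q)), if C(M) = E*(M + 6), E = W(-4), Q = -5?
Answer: -290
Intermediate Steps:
E = -4
C(M) = -24 - 4*M (C(M) = -4*(M + 6) = -4*(6 + M) = -24 - 4*M)
B(h) = 23 + h² - 14*h
-195 - B(C(Q)) = -195 - (23 + (-24 - 4*(-5))² - 14*(-24 - 4*(-5))) = -195 - (23 + (-24 + 20)² - 14*(-24 + 20)) = -195 - (23 + (-4)² - 14*(-4)) = -195 - (23 + 16 + 56) = -195 - 1*95 = -195 - 95 = -290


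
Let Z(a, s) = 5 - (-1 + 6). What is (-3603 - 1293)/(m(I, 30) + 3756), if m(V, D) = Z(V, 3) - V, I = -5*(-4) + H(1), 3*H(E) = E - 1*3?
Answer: -7344/5605 ≈ -1.3103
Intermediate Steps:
H(E) = -1 + E/3 (H(E) = (E - 1*3)/3 = (E - 3)/3 = (-3 + E)/3 = -1 + E/3)
Z(a, s) = 0 (Z(a, s) = 5 - 1*5 = 5 - 5 = 0)
I = 58/3 (I = -5*(-4) + (-1 + (⅓)*1) = 20 + (-1 + ⅓) = 20 - ⅔ = 58/3 ≈ 19.333)
m(V, D) = -V (m(V, D) = 0 - V = -V)
(-3603 - 1293)/(m(I, 30) + 3756) = (-3603 - 1293)/(-1*58/3 + 3756) = -4896/(-58/3 + 3756) = -4896/11210/3 = -4896*3/11210 = -7344/5605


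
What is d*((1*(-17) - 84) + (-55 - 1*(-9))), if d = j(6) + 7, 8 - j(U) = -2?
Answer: -2499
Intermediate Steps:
j(U) = 10 (j(U) = 8 - 1*(-2) = 8 + 2 = 10)
d = 17 (d = 10 + 7 = 17)
d*((1*(-17) - 84) + (-55 - 1*(-9))) = 17*((1*(-17) - 84) + (-55 - 1*(-9))) = 17*((-17 - 84) + (-55 + 9)) = 17*(-101 - 46) = 17*(-147) = -2499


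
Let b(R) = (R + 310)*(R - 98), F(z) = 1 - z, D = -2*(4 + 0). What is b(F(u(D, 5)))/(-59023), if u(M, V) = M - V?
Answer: 27216/59023 ≈ 0.46111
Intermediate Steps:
D = -8 (D = -2*4 = -8)
b(R) = (-98 + R)*(310 + R) (b(R) = (310 + R)*(-98 + R) = (-98 + R)*(310 + R))
b(F(u(D, 5)))/(-59023) = (-30380 + (1 - (-8 - 1*5))² + 212*(1 - (-8 - 1*5)))/(-59023) = (-30380 + (1 - (-8 - 5))² + 212*(1 - (-8 - 5)))*(-1/59023) = (-30380 + (1 - 1*(-13))² + 212*(1 - 1*(-13)))*(-1/59023) = (-30380 + (1 + 13)² + 212*(1 + 13))*(-1/59023) = (-30380 + 14² + 212*14)*(-1/59023) = (-30380 + 196 + 2968)*(-1/59023) = -27216*(-1/59023) = 27216/59023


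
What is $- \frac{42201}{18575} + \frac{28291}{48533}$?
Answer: $- \frac{1522635808}{901500475} \approx -1.689$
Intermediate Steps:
$- \frac{42201}{18575} + \frac{28291}{48533} = - \frac{1522635808}{901500475}$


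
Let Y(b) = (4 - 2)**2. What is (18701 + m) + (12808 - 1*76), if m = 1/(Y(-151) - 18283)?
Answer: 574563806/18279 ≈ 31433.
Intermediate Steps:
Y(b) = 4 (Y(b) = 2**2 = 4)
m = -1/18279 (m = 1/(4 - 18283) = 1/(-18279) = -1/18279 ≈ -5.4708e-5)
(18701 + m) + (12808 - 1*76) = (18701 - 1/18279) + (12808 - 1*76) = 341835578/18279 + (12808 - 76) = 341835578/18279 + 12732 = 574563806/18279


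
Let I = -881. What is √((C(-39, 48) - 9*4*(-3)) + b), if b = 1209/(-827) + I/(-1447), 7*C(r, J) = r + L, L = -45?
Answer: 2*√34062999994643/1196669 ≈ 9.7543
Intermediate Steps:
C(r, J) = -45/7 + r/7 (C(r, J) = (r - 45)/7 = (-45 + r)/7 = -45/7 + r/7)
b = -1020836/1196669 (b = 1209/(-827) - 881/(-1447) = 1209*(-1/827) - 881*(-1/1447) = -1209/827 + 881/1447 = -1020836/1196669 ≈ -0.85306)
√((C(-39, 48) - 9*4*(-3)) + b) = √(((-45/7 + (⅐)*(-39)) - 9*4*(-3)) - 1020836/1196669) = √(((-45/7 - 39/7) - 36*(-3)) - 1020836/1196669) = √((-12 + 108) - 1020836/1196669) = √(96 - 1020836/1196669) = √(113859388/1196669) = 2*√34062999994643/1196669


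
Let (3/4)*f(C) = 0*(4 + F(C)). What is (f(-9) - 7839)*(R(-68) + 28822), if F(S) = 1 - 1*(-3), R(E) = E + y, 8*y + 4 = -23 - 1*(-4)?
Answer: -1803040551/8 ≈ -2.2538e+8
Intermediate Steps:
y = -23/8 (y = -½ + (-23 - 1*(-4))/8 = -½ + (-23 + 4)/8 = -½ + (⅛)*(-19) = -½ - 19/8 = -23/8 ≈ -2.8750)
R(E) = -23/8 + E (R(E) = E - 23/8 = -23/8 + E)
F(S) = 4 (F(S) = 1 + 3 = 4)
f(C) = 0 (f(C) = 4*(0*(4 + 4))/3 = 4*(0*8)/3 = (4/3)*0 = 0)
(f(-9) - 7839)*(R(-68) + 28822) = (0 - 7839)*((-23/8 - 68) + 28822) = -7839*(-567/8 + 28822) = -7839*230009/8 = -1803040551/8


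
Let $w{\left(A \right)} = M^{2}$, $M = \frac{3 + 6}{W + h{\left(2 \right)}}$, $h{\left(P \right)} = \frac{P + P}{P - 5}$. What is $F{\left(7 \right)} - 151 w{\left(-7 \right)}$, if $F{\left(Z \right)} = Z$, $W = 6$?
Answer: $- \frac{108707}{196} \approx -554.63$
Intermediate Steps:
$h{\left(P \right)} = \frac{2 P}{-5 + P}$
$M = \frac{27}{14}$ ($M = \frac{3 + 6}{6 + 2 \cdot 2 \frac{1}{-5 + 2}} = \frac{9}{6 + 2 \cdot 2 \frac{1}{-3}} = \frac{9}{6 + 2 \cdot 2 \left(- \frac{1}{3}\right)} = \frac{9}{6 - \frac{4}{3}} = \frac{9}{\frac{14}{3}} = 9 \cdot \frac{3}{14} = \frac{27}{14} \approx 1.9286$)
$w{\left(A \right)} = \frac{729}{196}$ ($w{\left(A \right)} = \left(\frac{27}{14}\right)^{2} = \frac{729}{196}$)
$F{\left(7 \right)} - 151 w{\left(-7 \right)} = 7 - \frac{110079}{196} = - \frac{108707}{196}$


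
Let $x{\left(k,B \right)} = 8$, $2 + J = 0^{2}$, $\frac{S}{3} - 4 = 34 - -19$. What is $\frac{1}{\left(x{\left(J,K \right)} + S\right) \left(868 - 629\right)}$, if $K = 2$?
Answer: $\frac{1}{42781} \approx 2.3375 \cdot 10^{-5}$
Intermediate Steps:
$S = 171$ ($S = 12 + 3 \left(34 - -19\right) = 12 + 3 \left(34 + 19\right) = 12 + 3 \cdot 53 = 12 + 159 = 171$)
$J = -2$ ($J = -2 + 0^{2} = -2 + 0 = -2$)
$\frac{1}{\left(x{\left(J,K \right)} + S\right) \left(868 - 629\right)} = \frac{1}{\left(8 + 171\right) \left(868 - 629\right)} = \frac{1}{179 \cdot 239} = \frac{1}{179} \cdot \frac{1}{239} = \frac{1}{42781}$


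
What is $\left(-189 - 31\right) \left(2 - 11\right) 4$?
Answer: $7920$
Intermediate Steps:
$\left(-189 - 31\right) \left(2 - 11\right) 4 = - 220 \left(\left(-9\right) 4\right) = \left(-220\right) \left(-36\right) = 7920$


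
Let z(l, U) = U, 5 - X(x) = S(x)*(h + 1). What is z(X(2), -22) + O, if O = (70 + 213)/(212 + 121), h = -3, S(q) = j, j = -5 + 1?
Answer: -7043/333 ≈ -21.150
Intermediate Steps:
j = -4
S(q) = -4
X(x) = -3 (X(x) = 5 - (-4)*(-3 + 1) = 5 - (-4)*(-2) = 5 - 1*8 = 5 - 8 = -3)
O = 283/333 ≈ 0.84985
z(X(2), -22) + O = -22 + 283/333 = -7043/333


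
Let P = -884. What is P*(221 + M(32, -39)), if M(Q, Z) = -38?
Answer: -161772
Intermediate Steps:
P*(221 + M(32, -39)) = -884*(221 - 38) = -884*183 = -161772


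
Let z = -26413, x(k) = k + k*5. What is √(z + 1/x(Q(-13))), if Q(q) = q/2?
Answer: 2*I*√10043553/39 ≈ 162.52*I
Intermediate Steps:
Q(q) = q/2 (Q(q) = q*(½) = q/2)
x(k) = 6*k (x(k) = k + 5*k = 6*k)
√(z + 1/x(Q(-13))) = √(-26413 + 1/(6*((½)*(-13)))) = √(-26413 + 1/(6*(-13/2))) = √(-26413 + 1/(-39)) = √(-26413 - 1/39) = √(-1030108/39) = 2*I*√10043553/39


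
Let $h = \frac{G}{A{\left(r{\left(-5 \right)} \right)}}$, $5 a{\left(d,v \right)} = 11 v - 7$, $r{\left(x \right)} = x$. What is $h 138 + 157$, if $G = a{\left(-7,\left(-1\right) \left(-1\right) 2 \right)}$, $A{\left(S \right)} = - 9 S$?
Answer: $\frac{831}{5} \approx 166.2$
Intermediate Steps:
$a{\left(d,v \right)} = - \frac{7}{5} + \frac{11 v}{5}$ ($a{\left(d,v \right)} = \frac{11 v - 7}{5} = \frac{-7 + 11 v}{5} = - \frac{7}{5} + \frac{11 v}{5}$)
$G = 3$ ($G = - \frac{7}{5} + \frac{11 \left(-1\right) \left(-1\right) 2}{5} = - \frac{7}{5} + \frac{11 \cdot 1 \cdot 2}{5} = - \frac{7}{5} + \frac{11}{5} \cdot 2 = - \frac{7}{5} + \frac{22}{5} = 3$)
$h = \frac{1}{15}$ ($h = \frac{3}{\left(-9\right) \left(-5\right)} = \frac{3}{45} = 3 \cdot \frac{1}{45} = \frac{1}{15} \approx 0.066667$)
$h 138 + 157 = \frac{1}{15} \cdot 138 + 157 = \frac{46}{5} + 157 = \frac{831}{5}$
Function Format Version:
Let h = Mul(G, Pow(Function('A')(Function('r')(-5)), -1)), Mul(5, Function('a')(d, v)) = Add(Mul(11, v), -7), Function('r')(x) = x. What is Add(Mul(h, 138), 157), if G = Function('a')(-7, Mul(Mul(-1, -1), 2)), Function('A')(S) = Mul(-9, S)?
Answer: Rational(831, 5) ≈ 166.20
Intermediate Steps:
Function('a')(d, v) = Add(Rational(-7, 5), Mul(Rational(11, 5), v)) (Function('a')(d, v) = Mul(Rational(1, 5), Add(Mul(11, v), -7)) = Mul(Rational(1, 5), Add(-7, Mul(11, v))) = Add(Rational(-7, 5), Mul(Rational(11, 5), v)))
G = 3 (G = Add(Rational(-7, 5), Mul(Rational(11, 5), Mul(Mul(-1, -1), 2))) = Add(Rational(-7, 5), Mul(Rational(11, 5), Mul(1, 2))) = Add(Rational(-7, 5), Mul(Rational(11, 5), 2)) = Add(Rational(-7, 5), Rational(22, 5)) = 3)
h = Rational(1, 15) (h = Mul(3, Pow(Mul(-9, -5), -1)) = Mul(3, Pow(45, -1)) = Mul(3, Rational(1, 45)) = Rational(1, 15) ≈ 0.066667)
Add(Mul(h, 138), 157) = Add(Mul(Rational(1, 15), 138), 157) = Add(Rational(46, 5), 157) = Rational(831, 5)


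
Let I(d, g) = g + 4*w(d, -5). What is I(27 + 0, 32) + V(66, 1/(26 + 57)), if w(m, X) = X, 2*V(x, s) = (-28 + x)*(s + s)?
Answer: 1034/83 ≈ 12.458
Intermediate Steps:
V(x, s) = s*(-28 + x) (V(x, s) = ((-28 + x)*(s + s))/2 = ((-28 + x)*(2*s))/2 = (2*s*(-28 + x))/2 = s*(-28 + x))
I(d, g) = -20 + g (I(d, g) = g + 4*(-5) = g - 20 = -20 + g)
I(27 + 0, 32) + V(66, 1/(26 + 57)) = (-20 + 32) + (-28 + 66)/(26 + 57) = 12 + 38/83 = 1034/83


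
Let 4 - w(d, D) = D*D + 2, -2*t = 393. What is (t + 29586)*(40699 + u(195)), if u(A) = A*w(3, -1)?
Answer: 1201854213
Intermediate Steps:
t = -393/2 (t = -½*393 = -393/2 ≈ -196.50)
w(d, D) = 2 - D² (w(d, D) = 4 - (D*D + 2) = 4 - (D² + 2) = 4 - (2 + D²) = 4 + (-2 - D²) = 2 - D²)
u(A) = A (u(A) = A*(2 - 1*(-1)²) = A*(2 - 1*1) = A*(2 - 1) = A*1 = A)
(t + 29586)*(40699 + u(195)) = (-393/2 + 29586)*(40699 + 195) = (58779/2)*40894 = 1201854213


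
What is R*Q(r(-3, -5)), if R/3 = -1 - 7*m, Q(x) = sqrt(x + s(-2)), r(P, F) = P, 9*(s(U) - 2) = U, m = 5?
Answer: -36*I*sqrt(11) ≈ -119.4*I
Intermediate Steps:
s(U) = 2 + U/9
Q(x) = sqrt(16/9 + x) (Q(x) = sqrt(x + (2 + (1/9)*(-2))) = sqrt(x + (2 - 2/9)) = sqrt(x + 16/9) = sqrt(16/9 + x))
R = -108 (R = 3*(-1 - 7*5) = 3*(-1 - 35) = 3*(-36) = -108)
R*Q(r(-3, -5)) = -36*sqrt(16 + 9*(-3)) = -36*sqrt(16 - 27) = -36*sqrt(-11) = -36*I*sqrt(11)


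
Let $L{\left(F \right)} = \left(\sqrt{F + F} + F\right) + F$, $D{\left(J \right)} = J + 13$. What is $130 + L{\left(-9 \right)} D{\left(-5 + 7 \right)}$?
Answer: $-140 + 45 i \sqrt{2} \approx -140.0 + 63.64 i$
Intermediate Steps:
$D{\left(J \right)} = 13 + J$
$L{\left(F \right)} = 2 F + \sqrt{2} \sqrt{F}$ ($L{\left(F \right)} = \left(\sqrt{2 F} + F\right) + F = \left(\sqrt{2} \sqrt{F} + F\right) + F = \left(F + \sqrt{2} \sqrt{F}\right) + F = 2 F + \sqrt{2} \sqrt{F}$)
$130 + L{\left(-9 \right)} D{\left(-5 + 7 \right)} = 130 + \left(2 \left(-9\right) + \sqrt{2} \sqrt{-9}\right) \left(13 + \left(-5 + 7\right)\right) = 130 + \left(-18 + \sqrt{2} \cdot 3 i\right) \left(13 + 2\right) = 130 + \left(-18 + 3 i \sqrt{2}\right) 15 = 130 - \left(270 - 45 i \sqrt{2}\right) = -140 + 45 i \sqrt{2}$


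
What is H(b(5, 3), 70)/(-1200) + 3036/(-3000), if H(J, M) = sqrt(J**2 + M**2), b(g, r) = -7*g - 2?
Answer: -253/250 - sqrt(6269)/1200 ≈ -1.0780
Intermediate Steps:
b(g, r) = -2 - 7*g
H(b(5, 3), 70)/(-1200) + 3036/(-3000) = sqrt((-2 - 7*5)**2 + 70**2)/(-1200) + 3036/(-3000) = sqrt((-2 - 35)**2 + 4900)*(-1/1200) + 3036*(-1/3000) = sqrt((-37)**2 + 4900)*(-1/1200) - 253/250 = sqrt(1369 + 4900)*(-1/1200) - 253/250 = sqrt(6269)*(-1/1200) - 253/250 = -sqrt(6269)/1200 - 253/250 = -253/250 - sqrt(6269)/1200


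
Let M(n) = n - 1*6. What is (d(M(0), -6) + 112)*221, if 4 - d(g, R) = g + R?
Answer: 28288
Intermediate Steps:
M(n) = -6 + n (M(n) = n - 6 = -6 + n)
d(g, R) = 4 - R - g (d(g, R) = 4 - (g + R) = 4 - (R + g) = 4 + (-R - g) = 4 - R - g)
(d(M(0), -6) + 112)*221 = ((4 - 1*(-6) - (-6 + 0)) + 112)*221 = ((4 + 6 - 1*(-6)) + 112)*221 = ((4 + 6 + 6) + 112)*221 = (16 + 112)*221 = 128*221 = 28288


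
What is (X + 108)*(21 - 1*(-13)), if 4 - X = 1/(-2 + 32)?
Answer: 57103/15 ≈ 3806.9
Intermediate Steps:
X = 119/30 (X = 4 - 1/(-2 + 32) = 4 - 1/30 = 119/30 ≈ 3.9667)
(X + 108)*(21 - 1*(-13)) = (119/30 + 108)*(21 - 1*(-13)) = 3359*(21 + 13)/30 = (3359/30)*34 = 57103/15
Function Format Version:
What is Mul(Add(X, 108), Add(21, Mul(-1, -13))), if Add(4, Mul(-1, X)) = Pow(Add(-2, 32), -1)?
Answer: Rational(57103, 15) ≈ 3806.9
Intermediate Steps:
X = Rational(119, 30) (X = Add(4, Mul(-1, Pow(Add(-2, 32), -1))) = Add(4, Mul(-1, Pow(30, -1))) = Add(4, Mul(-1, Rational(1, 30))) = Add(4, Rational(-1, 30)) = Rational(119, 30) ≈ 3.9667)
Mul(Add(X, 108), Add(21, Mul(-1, -13))) = Mul(Add(Rational(119, 30), 108), Add(21, Mul(-1, -13))) = Mul(Rational(3359, 30), Add(21, 13)) = Mul(Rational(3359, 30), 34) = Rational(57103, 15)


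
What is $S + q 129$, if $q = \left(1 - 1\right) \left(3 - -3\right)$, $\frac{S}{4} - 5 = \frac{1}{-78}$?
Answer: $\frac{778}{39} \approx 19.949$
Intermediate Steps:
$S = \frac{778}{39}$ ($S = 20 + \frac{4}{-78} = 20 + 4 \left(- \frac{1}{78}\right) = 20 - \frac{2}{39} = \frac{778}{39} \approx 19.949$)
$q = 0$ ($q = 0 \left(3 + 3\right) = 0 \cdot 6 = 0$)
$S + q 129 = \frac{778}{39} + 0 \cdot 129 = \frac{778}{39} + 0 = \frac{778}{39}$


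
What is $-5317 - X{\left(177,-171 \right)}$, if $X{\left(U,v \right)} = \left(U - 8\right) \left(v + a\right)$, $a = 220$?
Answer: $-13598$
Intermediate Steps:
$X{\left(U,v \right)} = \left(-8 + U\right) \left(220 + v\right)$ ($X{\left(U,v \right)} = \left(U - 8\right) \left(v + 220\right) = \left(-8 + U\right) \left(220 + v\right)$)
$-5317 - X{\left(177,-171 \right)} = -5317 - \left(-1760 - -1368 + 220 \cdot 177 + 177 \left(-171\right)\right) = -5317 - \left(-1760 + 1368 + 38940 - 30267\right) = -5317 - 8281 = -13598$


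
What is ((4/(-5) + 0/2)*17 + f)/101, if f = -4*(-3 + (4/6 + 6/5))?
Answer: -136/1515 ≈ -0.089769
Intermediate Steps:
f = 68/15 (f = -4*(-3 + (4*(1/6) + 6*(1/5))) = -4*(-3 + (2/3 + 6/5)) = -4*(-3 + 28/15) = -4*(-17/15) = 68/15 ≈ 4.5333)
((4/(-5) + 0/2)*17 + f)/101 = ((4/(-5) + 0/2)*17 + 68/15)/101 = ((4*(-1/5) + 0*(1/2))*17 + 68/15)/101 = ((-4/5 + 0)*17 + 68/15)/101 = (-4/5*17 + 68/15)/101 = (-68/5 + 68/15)/101 = (1/101)*(-136/15) = -136/1515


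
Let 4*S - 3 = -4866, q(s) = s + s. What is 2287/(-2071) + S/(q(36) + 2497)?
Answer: -33572485/21281596 ≈ -1.5775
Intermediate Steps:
q(s) = 2*s
S = -4863/4 (S = ¾ + (¼)*(-4866) = ¾ - 2433/2 = -4863/4 ≈ -1215.8)
2287/(-2071) + S/(q(36) + 2497) = 2287/(-2071) - 4863/(4*(2*36 + 2497)) = 2287*(-1/2071) - 4863/(4*(72 + 2497)) = -2287/2071 - 4863/4/2569 = -2287/2071 - 4863/4*1/2569 = -2287/2071 - 4863/10276 = -33572485/21281596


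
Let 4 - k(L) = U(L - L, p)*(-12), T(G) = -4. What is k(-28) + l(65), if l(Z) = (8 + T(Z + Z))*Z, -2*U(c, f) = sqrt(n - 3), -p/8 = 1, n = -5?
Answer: 264 - 12*I*sqrt(2) ≈ 264.0 - 16.971*I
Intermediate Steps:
p = -8 (p = -8*1 = -8)
U(c, f) = -I*sqrt(2) (U(c, f) = -sqrt(-5 - 3)/2 = -I*sqrt(2))
k(L) = 4 - 12*I*sqrt(2) (k(L) = 4 - (-I*sqrt(2))*(-12) = 4 - 12*I*sqrt(2))
l(Z) = 4*Z (l(Z) = (8 - 4)*Z = 4*Z)
k(-28) + l(65) = (4 - 12*I*sqrt(2)) + 4*65 = (4 - 12*I*sqrt(2)) + 260 = 264 - 12*I*sqrt(2)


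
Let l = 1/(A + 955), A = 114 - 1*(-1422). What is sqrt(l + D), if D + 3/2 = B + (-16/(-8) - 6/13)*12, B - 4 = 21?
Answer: sqrt(176015011562)/64766 ≈ 6.4778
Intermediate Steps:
B = 25 (B = 4 + 21 = 25)
A = 1536 (A = 114 + 1422 = 1536)
l = 1/2491 (l = 1/(1536 + 955) = 1/2491 ≈ 0.00040145)
D = 1091/26 (D = -3/2 + (25 + (-16/(-8) - 6/13)*12) = -3/2 + (25 + (-16*(-1/8) - 6*1/13)*12) = -3/2 + (25 + (2 - 6/13)*12) = -3/2 + (25 + (20/13)*12) = -3/2 + (25 + 240/13) = -3/2 + 565/13 = 1091/26 ≈ 41.962)
sqrt(l + D) = sqrt(1/2491 + 1091/26) = sqrt(2717707/64766) = sqrt(176015011562)/64766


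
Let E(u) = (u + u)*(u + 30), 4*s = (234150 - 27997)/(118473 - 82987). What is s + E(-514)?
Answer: 70624727241/141944 ≈ 4.9755e+5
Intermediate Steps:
s = 206153/141944 (s = ((234150 - 27997)/(118473 - 82987))/4 = (206153/35486)/4 = (206153*(1/35486))/4 = (1/4)*(206153/35486) = 206153/141944 ≈ 1.4524)
E(u) = 2*u*(30 + u) (E(u) = (2*u)*(30 + u) = 2*u*(30 + u))
s + E(-514) = 206153/141944 + 2*(-514)*(30 - 514) = 206153/141944 + 2*(-514)*(-484) = 206153/141944 + 497552 = 70624727241/141944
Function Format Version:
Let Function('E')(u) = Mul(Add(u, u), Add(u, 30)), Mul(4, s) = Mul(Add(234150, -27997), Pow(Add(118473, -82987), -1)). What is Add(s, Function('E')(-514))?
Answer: Rational(70624727241, 141944) ≈ 4.9755e+5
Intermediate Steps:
s = Rational(206153, 141944) (s = Mul(Rational(1, 4), Mul(Add(234150, -27997), Pow(Add(118473, -82987), -1))) = Mul(Rational(1, 4), Mul(206153, Pow(35486, -1))) = Mul(Rational(1, 4), Mul(206153, Rational(1, 35486))) = Mul(Rational(1, 4), Rational(206153, 35486)) = Rational(206153, 141944) ≈ 1.4524)
Function('E')(u) = Mul(2, u, Add(30, u)) (Function('E')(u) = Mul(Mul(2, u), Add(30, u)) = Mul(2, u, Add(30, u)))
Add(s, Function('E')(-514)) = Add(Rational(206153, 141944), Mul(2, -514, Add(30, -514))) = Add(Rational(206153, 141944), Mul(2, -514, -484)) = Add(Rational(206153, 141944), 497552) = Rational(70624727241, 141944)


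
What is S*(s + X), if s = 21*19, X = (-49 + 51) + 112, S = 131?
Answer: 67203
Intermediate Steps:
X = 114 (X = 2 + 112 = 114)
s = 399
S*(s + X) = 131*(399 + 114) = 131*513 = 67203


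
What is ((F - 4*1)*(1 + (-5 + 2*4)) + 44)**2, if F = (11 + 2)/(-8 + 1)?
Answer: 20736/49 ≈ 423.18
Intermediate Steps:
F = -13/7 (F = 13/(-7) = 13*(-1/7) = -13/7 ≈ -1.8571)
((F - 4*1)*(1 + (-5 + 2*4)) + 44)**2 = ((-13/7 - 4*1)*(1 + (-5 + 2*4)) + 44)**2 = ((-13/7 - 4)*(1 + (-5 + 8)) + 44)**2 = (-41*(1 + 3)/7 + 44)**2 = (-41/7*4 + 44)**2 = (-164/7 + 44)**2 = (144/7)**2 = 20736/49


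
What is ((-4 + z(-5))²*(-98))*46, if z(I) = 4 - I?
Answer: -112700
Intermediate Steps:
((-4 + z(-5))²*(-98))*46 = ((-4 + (4 - 1*(-5)))²*(-98))*46 = ((-4 + (4 + 5))²*(-98))*46 = ((-4 + 9)²*(-98))*46 = (5²*(-98))*46 = (25*(-98))*46 = -2450*46 = -112700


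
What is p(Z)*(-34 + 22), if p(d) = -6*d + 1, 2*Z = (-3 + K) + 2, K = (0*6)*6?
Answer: -48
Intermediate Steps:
K = 0 (K = 0*6 = 0)
Z = -½ (Z = ((-3 + 0) + 2)/2 = (-3 + 2)/2 = (½)*(-1) = -½ ≈ -0.50000)
p(d) = 1 - 6*d
p(Z)*(-34 + 22) = (1 - 6*(-½))*(-34 + 22) = (1 + 3)*(-12) = 4*(-12) = -48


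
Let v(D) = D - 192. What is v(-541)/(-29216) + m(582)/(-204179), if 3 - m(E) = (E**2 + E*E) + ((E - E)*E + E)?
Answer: 19958900039/5965293664 ≈ 3.3458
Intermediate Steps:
v(D) = -192 + D
m(E) = 3 - E - 2*E**2 (m(E) = 3 - ((E**2 + E*E) + ((E - E)*E + E)) = 3 - ((E**2 + E**2) + (0*E + E)) = 3 - (2*E**2 + (0 + E)) = 3 - (2*E**2 + E) = 3 - (E + 2*E**2) = 3 + (-E - 2*E**2) = 3 - E - 2*E**2)
v(-541)/(-29216) + m(582)/(-204179) = (-192 - 541)/(-29216) + (3 - 1*582 - 2*582**2)/(-204179) = -733*(-1/29216) + (3 - 582 - 2*338724)*(-1/204179) = 733/29216 + (3 - 582 - 677448)*(-1/204179) = 733/29216 - 678027*(-1/204179) = 733/29216 + 678027/204179 = 19958900039/5965293664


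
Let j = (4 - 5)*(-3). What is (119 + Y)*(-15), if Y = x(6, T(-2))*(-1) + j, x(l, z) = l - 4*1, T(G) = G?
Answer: -1800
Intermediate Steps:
x(l, z) = -4 + l (x(l, z) = l - 4 = -4 + l)
j = 3 (j = -1*(-3) = 3)
Y = 1 (Y = (-4 + 6)*(-1) + 3 = 2*(-1) + 3 = -2 + 3 = 1)
(119 + Y)*(-15) = (119 + 1)*(-15) = 120*(-15) = -1800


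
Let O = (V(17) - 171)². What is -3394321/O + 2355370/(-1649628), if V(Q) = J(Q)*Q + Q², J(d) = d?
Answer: -2994765823859/136629614286 ≈ -21.919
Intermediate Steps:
V(Q) = 2*Q² (V(Q) = Q*Q + Q² = Q² + Q² = 2*Q²)
O = 165649 (O = (2*17² - 171)² = (2*289 - 171)² = (578 - 171)² = 407² = 165649)
-3394321/O + 2355370/(-1649628) = -3394321/165649 + 2355370/(-1649628) = -3394321*1/165649 + 2355370*(-1/1649628) = -3394321/165649 - 1177685/824814 = -2994765823859/136629614286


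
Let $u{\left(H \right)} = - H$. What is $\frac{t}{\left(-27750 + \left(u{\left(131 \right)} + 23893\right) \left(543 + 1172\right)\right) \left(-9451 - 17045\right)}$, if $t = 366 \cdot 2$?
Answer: $- \frac{61}{89918768640} \approx -6.7839 \cdot 10^{-10}$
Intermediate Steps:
$t = 732$
$\frac{t}{\left(-27750 + \left(u{\left(131 \right)} + 23893\right) \left(543 + 1172\right)\right) \left(-9451 - 17045\right)} = \frac{732}{\left(-27750 + \left(\left(-1\right) 131 + 23893\right) \left(543 + 1172\right)\right) \left(-9451 - 17045\right)} = \frac{732}{\left(-27750 + \left(-131 + 23893\right) 1715\right) \left(-26496\right)} = \frac{732}{\left(-27750 + 23762 \cdot 1715\right) \left(-26496\right)} = \frac{732}{\left(-27750 + 40751830\right) \left(-26496\right)} = \frac{732}{40724080 \left(-26496\right)} = \frac{732}{-1079025223680} = 732 \left(- \frac{1}{1079025223680}\right) = - \frac{61}{89918768640}$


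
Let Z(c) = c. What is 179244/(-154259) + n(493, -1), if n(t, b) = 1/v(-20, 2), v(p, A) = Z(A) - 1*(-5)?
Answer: -157207/154259 ≈ -1.0191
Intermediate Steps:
v(p, A) = 5 + A (v(p, A) = A - 1*(-5) = A + 5 = 5 + A)
n(t, b) = 1/7 (n(t, b) = 1/(5 + 2) = 1/7)
179244/(-154259) + n(493, -1) = 179244/(-154259) + 1/7 = 179244*(-1/154259) + 1/7 = -179244/154259 + 1/7 = -157207/154259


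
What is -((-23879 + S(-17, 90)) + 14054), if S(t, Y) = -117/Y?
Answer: 98263/10 ≈ 9826.3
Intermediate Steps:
-((-23879 + S(-17, 90)) + 14054) = -((-23879 - 117/90) + 14054) = -((-23879 - 117*1/90) + 14054) = -((-23879 - 13/10) + 14054) = -(-238803/10 + 14054) = -1*(-98263/10) = 98263/10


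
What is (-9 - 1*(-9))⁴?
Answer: 0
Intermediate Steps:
(-9 - 1*(-9))⁴ = (-9 + 9)⁴ = 0⁴ = 0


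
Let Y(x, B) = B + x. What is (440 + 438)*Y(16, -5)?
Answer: 9658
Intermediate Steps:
(440 + 438)*Y(16, -5) = (440 + 438)*(-5 + 16) = 878*11 = 9658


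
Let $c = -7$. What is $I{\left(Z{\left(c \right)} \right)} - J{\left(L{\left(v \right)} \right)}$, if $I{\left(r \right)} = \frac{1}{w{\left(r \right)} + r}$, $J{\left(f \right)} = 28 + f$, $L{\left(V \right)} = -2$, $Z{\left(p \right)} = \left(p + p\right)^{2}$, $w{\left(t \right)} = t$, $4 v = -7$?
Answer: $- \frac{10191}{392} \approx -25.997$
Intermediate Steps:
$v = - \frac{7}{4}$ ($v = \frac{1}{4} \left(-7\right) = - \frac{7}{4} \approx -1.75$)
$Z{\left(p \right)} = 4 p^{2}$ ($Z{\left(p \right)} = \left(2 p\right)^{2} = 4 p^{2}$)
$I{\left(r \right)} = \frac{1}{2 r}$ ($I{\left(r \right)} = \frac{1}{r + r} = \frac{1}{2 r}$)
$I{\left(Z{\left(c \right)} \right)} - J{\left(L{\left(v \right)} \right)} = \frac{1}{2 \cdot 4 \left(-7\right)^{2}} - \left(28 - 2\right) = \frac{1}{2 \cdot 4 \cdot 49} - 26 = \frac{1}{2 \cdot 196} - 26 = \frac{1}{2} \cdot \frac{1}{196} - 26 = \frac{1}{392} - 26 = - \frac{10191}{392}$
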